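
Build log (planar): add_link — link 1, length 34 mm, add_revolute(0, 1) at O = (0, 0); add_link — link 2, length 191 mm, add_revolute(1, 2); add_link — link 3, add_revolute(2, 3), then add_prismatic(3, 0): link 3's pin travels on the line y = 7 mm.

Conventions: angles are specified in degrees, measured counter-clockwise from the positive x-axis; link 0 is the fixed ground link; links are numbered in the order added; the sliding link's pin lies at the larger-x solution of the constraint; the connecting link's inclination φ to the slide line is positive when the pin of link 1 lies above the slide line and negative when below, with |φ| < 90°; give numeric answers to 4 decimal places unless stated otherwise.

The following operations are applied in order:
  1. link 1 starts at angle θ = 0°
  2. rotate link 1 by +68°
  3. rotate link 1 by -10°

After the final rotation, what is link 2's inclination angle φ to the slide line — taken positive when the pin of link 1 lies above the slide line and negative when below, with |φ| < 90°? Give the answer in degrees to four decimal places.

geometry: r = 34 mm, L = 191 mm, e = 7 mm; θ starts at 0°
rotate link 1 by +68°: θ ← 0° +68° = 68°
rotate link 1 by -10°: θ ← 68° -10° = 58°
h = r sin θ − e = 28.833635 − 7 = 21.833635
sin φ = h / L = 21.833635 / 191 = 0.11431223
φ = arcsin(0.11431223) = 6.563957°

6.5640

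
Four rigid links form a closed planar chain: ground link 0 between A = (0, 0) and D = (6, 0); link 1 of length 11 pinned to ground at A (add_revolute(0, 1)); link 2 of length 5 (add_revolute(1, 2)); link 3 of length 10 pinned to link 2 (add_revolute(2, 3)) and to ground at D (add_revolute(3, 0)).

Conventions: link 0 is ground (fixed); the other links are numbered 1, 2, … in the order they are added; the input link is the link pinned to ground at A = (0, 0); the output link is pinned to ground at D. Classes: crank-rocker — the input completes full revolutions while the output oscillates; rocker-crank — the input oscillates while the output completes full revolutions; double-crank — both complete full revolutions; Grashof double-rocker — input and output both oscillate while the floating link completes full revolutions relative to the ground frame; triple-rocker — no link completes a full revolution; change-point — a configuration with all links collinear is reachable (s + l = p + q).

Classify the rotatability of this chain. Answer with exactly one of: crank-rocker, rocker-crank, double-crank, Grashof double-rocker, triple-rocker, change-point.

lengths: ground=6, input=11, coupler=5, output=10
sorted: s=5 (shortest), l=11 (longest), p+q=16
s + l = 16 vs p + q = 16
s + l = p + q → change-point (collinear configuration reachable)

change-point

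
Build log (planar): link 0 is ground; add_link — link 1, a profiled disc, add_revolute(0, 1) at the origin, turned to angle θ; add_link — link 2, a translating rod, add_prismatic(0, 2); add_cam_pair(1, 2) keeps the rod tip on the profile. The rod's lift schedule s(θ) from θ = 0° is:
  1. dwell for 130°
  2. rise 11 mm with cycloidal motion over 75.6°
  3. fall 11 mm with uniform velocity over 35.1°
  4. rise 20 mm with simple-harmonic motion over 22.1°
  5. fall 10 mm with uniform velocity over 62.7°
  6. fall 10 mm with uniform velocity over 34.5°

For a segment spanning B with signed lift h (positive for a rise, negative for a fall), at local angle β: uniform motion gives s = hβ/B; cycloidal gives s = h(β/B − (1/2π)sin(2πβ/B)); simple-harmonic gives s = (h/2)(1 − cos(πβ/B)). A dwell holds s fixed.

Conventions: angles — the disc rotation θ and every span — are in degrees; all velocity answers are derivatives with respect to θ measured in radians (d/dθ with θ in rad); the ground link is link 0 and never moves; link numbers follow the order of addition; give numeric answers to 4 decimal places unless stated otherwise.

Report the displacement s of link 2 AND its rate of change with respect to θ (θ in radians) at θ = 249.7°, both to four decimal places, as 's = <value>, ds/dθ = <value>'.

seg 1 [0°–130°] dwell: s stays 0.0000
seg 2 [130°–205.6°] cycloidal, h=11: full span → s += 11 → s = 11.0000
seg 3 [205.6°–240.7°] uniform, h=-11: full span → s += -11 → s = 0.0000
seg 4 [240.7°–262.8°] simple-harmonic, h=20: θ=249.7° here. β=9, B=22.1. 20/2·(1 − cos(π·0.4072)) = 7.1269 → s = 7.1269
velocity in seg [240.7°–262.8°] (simple-harmonic), θ in radians: β = 9° = 0.1571 rad, B = 22.1° = 0.3857 rad; ds/dθ = (πh/(2B)) sin(πβ/B) = (π·20/(2·0.3857)) sin(π·0.4072) = 78.013986 mm/rad

s = 7.1269, ds/dθ = 78.0140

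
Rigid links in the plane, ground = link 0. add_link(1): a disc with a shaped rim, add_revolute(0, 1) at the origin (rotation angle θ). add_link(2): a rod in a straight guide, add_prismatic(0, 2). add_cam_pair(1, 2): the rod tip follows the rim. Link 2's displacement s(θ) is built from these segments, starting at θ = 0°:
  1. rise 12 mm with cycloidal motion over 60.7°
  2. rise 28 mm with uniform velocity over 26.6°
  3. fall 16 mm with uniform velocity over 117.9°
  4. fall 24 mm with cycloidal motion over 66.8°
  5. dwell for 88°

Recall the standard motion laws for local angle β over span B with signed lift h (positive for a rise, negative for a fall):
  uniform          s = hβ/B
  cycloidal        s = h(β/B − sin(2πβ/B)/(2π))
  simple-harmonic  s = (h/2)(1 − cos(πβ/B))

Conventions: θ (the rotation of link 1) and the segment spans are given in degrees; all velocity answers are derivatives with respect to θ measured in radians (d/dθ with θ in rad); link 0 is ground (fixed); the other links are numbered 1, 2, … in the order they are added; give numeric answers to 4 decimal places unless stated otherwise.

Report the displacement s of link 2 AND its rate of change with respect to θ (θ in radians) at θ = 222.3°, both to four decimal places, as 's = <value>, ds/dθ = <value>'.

segment 1 (0° to 60.7°, cycloidal, h = 12) is passed completely: s = 0.0000 + (12) = 12.0000
segment 2 (60.7° to 87.3°, uniform, h = 28) is passed completely: s = 12.0000 + (28) = 40.0000
segment 3 (87.3° to 205.2°, uniform, h = -16) is passed completely: s = 40.0000 + (-16) = 24.0000
θ = 222.3° falls in segment 4 (205.2° to 272°, cycloidal, h = -24): β = 222.3 − 205.2 = 17.1°, B = 66.8°; Δs = -24·(0.2560 − sin(2π·0.2560)/(2π)) = -2.3267; s = 24.0000 − 2.3267 = 21.6733
velocity in seg [205.2°–272°] (cycloidal), θ in radians: β = 17.1° = 0.2985 rad, B = 66.8° = 1.1659 rad; ds/dθ = (h/B)(1 − cos(2πβ/B)) = ((-24)/1.1659)(1 − cos(2π·0.2560)) = -21.359626 mm/rad

s = 21.6733, ds/dθ = -21.3596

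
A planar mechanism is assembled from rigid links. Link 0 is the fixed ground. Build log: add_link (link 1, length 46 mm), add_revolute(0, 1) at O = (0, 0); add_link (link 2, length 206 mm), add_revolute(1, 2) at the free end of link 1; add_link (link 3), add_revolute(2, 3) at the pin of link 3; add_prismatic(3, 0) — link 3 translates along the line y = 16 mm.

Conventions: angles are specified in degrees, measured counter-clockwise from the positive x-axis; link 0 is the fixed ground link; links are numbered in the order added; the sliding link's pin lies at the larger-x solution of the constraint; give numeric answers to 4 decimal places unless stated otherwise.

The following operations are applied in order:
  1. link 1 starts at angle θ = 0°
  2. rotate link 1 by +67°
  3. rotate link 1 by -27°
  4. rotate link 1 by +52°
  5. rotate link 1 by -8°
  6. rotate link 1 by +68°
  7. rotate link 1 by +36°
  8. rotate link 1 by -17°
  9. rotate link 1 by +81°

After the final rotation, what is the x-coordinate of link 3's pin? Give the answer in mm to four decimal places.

geometry: r = 46 mm, L = 206 mm, e = 16 mm; θ starts at 0°
rotate link 1 by +67°: θ ← 0° +67° = 67°
rotate link 1 by -27°: θ ← 67° -27° = 40°
rotate link 1 by +52°: θ ← 40° +52° = 92°
rotate link 1 by -8°: θ ← 92° -8° = 84°
rotate link 1 by +68°: θ ← 84° +68° = 152°
rotate link 1 by +36°: θ ← 152° +36° = 188°
rotate link 1 by -17°: θ ← 188° -17° = 171°
rotate link 1 by +81°: θ ← 171° +81° = 252°
crank pin P = (r cos θ, r sin θ) = (-14.214782, -43.748600)
h = r sin θ − e = -43.748600 − 16 = -59.748600
x = r cos θ + √(L² − h²) = -14.214782 + 197.144883 = 182.930101

182.9301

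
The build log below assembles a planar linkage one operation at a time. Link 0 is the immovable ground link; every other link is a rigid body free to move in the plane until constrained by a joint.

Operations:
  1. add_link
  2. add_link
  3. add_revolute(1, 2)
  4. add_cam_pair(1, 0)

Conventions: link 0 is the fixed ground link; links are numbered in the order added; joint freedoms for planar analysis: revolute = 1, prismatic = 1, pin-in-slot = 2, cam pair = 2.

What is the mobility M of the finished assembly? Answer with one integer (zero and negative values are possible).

ground; <1,0,0>
#1 <2,0,0>
#2 <3,0,0>
R:1↔2 J1 <3,1,0>
C:1↔0 J2 <3,1,1>
3×2 − 2×1 − 1×1 = 3

M = 3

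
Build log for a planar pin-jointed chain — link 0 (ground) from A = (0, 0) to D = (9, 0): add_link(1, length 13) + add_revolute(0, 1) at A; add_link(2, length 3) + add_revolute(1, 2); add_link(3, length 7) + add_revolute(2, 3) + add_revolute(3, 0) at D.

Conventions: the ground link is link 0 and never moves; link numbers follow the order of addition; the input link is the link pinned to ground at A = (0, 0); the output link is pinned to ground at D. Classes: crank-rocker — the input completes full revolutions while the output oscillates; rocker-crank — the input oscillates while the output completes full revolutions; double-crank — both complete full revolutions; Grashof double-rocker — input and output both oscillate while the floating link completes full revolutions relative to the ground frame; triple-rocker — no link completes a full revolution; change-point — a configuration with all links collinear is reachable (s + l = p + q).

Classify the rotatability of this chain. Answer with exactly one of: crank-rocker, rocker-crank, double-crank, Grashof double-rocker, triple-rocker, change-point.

lengths: ground=9, input=13, coupler=3, output=7
sorted: s=3 (shortest), l=13 (longest), p+q=16
s + l = 16 vs p + q = 16
s + l = p + q → change-point (collinear configuration reachable)

change-point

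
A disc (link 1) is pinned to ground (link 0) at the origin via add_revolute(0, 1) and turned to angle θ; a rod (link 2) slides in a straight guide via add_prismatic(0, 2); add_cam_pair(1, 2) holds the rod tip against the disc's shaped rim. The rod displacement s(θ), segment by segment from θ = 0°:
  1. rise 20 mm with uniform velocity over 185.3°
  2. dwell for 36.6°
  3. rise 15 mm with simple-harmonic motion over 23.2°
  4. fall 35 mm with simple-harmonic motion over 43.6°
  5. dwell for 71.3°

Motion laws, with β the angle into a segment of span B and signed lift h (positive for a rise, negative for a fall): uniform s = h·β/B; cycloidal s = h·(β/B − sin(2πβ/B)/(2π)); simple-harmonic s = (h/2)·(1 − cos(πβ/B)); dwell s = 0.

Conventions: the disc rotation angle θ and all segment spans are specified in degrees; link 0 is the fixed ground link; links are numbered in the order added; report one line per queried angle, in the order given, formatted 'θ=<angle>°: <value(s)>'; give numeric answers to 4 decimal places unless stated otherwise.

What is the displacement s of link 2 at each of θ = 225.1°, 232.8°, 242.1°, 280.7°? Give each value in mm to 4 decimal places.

segment 1 (0° to 185.3°, uniform, h = 20) is passed completely: s = 0.0000 + (20) = 20.0000
segment 2 (185.3° to 221.9°, dwell): s unchanged at 20.0000
θ = 225.1° falls in segment 3 (221.9° to 245.1°, simple-harmonic, h = 15): β = 225.1 − 221.9 = 3.2°, B = 23.2°; Δs = 15/2·(1 − cos(π·0.1379)) = 0.6932; s = 20.0000 + 0.6932 = 20.6932
θ = 232.8° falls in segment 3 (221.9° to 245.1°, simple-harmonic, h = 15): β = 232.8 − 221.9 = 10.9°, B = 23.2°; Δs = 15/2·(1 − cos(π·0.4698)) = 6.7901; s = 20.0000 + 6.7901 = 26.7901
θ = 242.1° falls in segment 3 (221.9° to 245.1°, simple-harmonic, h = 15): β = 242.1 − 221.9 = 20.2°, B = 23.2°; Δs = 15/2·(1 − cos(π·0.8707)) = 14.3896; s = 20.0000 + 14.3896 = 34.3896
segment 3 (221.9° to 245.1°, simple-harmonic, h = 15) is passed completely: s = 20.0000 + (15) = 35.0000
θ = 280.7° falls in segment 4 (245.1° to 288.7°, simple-harmonic, h = -35): β = 280.7 − 245.1 = 35.6°, B = 43.6°; Δs = -35/2·(1 − cos(π·0.8165)) = -32.1722; s = 35.0000 − 32.1722 = 2.8278

θ=225.1°: 20.6932
θ=232.8°: 26.7901
θ=242.1°: 34.3896
θ=280.7°: 2.8278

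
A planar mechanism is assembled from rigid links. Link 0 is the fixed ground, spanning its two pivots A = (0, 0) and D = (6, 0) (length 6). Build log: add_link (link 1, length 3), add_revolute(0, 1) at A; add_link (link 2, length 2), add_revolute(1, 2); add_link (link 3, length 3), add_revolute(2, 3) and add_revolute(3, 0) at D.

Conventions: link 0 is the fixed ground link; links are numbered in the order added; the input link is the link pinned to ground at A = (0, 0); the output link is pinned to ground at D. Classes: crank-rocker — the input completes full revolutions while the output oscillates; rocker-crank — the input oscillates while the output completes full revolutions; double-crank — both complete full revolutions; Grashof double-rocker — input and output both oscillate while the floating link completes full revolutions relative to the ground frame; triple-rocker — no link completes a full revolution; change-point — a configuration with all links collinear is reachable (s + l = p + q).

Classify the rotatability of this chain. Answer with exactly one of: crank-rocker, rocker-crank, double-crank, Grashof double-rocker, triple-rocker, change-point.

lengths: ground=6, input=3, coupler=2, output=3
sorted: s=2 (shortest), l=6 (longest), p+q=6
s + l = 8 vs p + q = 6
s + l > p + q → non-Grashof → no link fully rotates → triple-rocker

triple-rocker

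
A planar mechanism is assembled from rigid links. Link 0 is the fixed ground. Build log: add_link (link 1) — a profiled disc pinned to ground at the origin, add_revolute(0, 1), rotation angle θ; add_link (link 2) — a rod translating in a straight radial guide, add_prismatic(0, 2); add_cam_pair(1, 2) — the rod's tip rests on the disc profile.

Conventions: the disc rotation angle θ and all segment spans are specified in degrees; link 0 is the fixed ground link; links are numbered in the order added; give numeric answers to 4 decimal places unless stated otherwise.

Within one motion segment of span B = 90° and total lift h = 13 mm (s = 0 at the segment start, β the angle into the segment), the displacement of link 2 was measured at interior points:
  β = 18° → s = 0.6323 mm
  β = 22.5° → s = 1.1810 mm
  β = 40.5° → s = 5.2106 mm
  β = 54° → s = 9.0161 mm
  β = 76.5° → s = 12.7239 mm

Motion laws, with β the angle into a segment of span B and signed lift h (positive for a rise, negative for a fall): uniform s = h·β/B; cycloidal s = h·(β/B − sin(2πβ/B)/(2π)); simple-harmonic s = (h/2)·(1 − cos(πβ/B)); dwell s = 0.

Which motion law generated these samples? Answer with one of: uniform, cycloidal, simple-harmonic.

candidates at β/B = r: uniform s = h·r (linear in β); cycloidal s = h·(r − sin(2πr)/(2π)); simple-harmonic s = (h/2)(1 − cos(πr))
β=18°: printed 0.6323 | uniform 2.6000, cycloidal 0.6323, simple-harmonic 1.2414
β=22.5°: printed 1.1810 | uniform 3.2500, cycloidal 1.1810, simple-harmonic 1.9038
β=40.5°: printed 5.2106 | uniform 5.8500, cycloidal 5.2106, simple-harmonic 5.4832
β=54°: printed 9.0161 | uniform 7.8000, cycloidal 9.0161, simple-harmonic 8.5086
β=76.5°: printed 12.7239 | uniform 11.0500, cycloidal 12.7239, simple-harmonic 12.2915
only one law matches every sample → cycloidal

cycloidal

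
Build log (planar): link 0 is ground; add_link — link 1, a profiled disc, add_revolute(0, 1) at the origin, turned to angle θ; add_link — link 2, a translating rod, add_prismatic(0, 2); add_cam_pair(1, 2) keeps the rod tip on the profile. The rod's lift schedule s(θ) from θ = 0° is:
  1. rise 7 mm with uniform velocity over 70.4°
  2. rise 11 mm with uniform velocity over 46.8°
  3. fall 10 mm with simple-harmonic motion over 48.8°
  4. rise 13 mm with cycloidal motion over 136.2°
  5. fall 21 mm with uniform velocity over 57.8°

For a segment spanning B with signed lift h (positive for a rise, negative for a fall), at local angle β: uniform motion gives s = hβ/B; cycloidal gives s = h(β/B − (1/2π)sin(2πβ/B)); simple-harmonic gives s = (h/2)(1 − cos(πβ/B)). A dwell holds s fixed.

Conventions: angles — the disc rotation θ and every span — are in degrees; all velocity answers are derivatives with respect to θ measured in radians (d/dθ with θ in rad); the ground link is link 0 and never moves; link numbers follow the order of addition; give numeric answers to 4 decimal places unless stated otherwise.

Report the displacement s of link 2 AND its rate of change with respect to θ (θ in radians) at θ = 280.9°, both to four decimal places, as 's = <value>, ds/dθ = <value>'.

seg 1 [0°–70.4°] uniform, h=7: full span → s += 7 → s = 7.0000
seg 2 [70.4°–117.2°] uniform, h=11: full span → s += 11 → s = 18.0000
seg 3 [117.2°–166°] simple-harmonic, h=-10: full span → s += -10 → s = 8.0000
seg 4 [166°–302.2°] cycloidal, h=13: θ=280.9° here. β=114.9, B=136.2. 13·(0.8436 − sin(2π·0.8436)/(2π)) = 12.6883 → s = 20.6883
velocity in seg [166°–302.2°] (cycloidal), θ in radians: β = 114.9° = 2.0054 rad, B = 136.2° = 2.3771 rad; ds/dθ = (h/B)(1 − cos(2πβ/B)) = (13/2.3771)(1 − cos(2π·0.8436)) = 2.434414 mm/rad

s = 20.6883, ds/dθ = 2.4344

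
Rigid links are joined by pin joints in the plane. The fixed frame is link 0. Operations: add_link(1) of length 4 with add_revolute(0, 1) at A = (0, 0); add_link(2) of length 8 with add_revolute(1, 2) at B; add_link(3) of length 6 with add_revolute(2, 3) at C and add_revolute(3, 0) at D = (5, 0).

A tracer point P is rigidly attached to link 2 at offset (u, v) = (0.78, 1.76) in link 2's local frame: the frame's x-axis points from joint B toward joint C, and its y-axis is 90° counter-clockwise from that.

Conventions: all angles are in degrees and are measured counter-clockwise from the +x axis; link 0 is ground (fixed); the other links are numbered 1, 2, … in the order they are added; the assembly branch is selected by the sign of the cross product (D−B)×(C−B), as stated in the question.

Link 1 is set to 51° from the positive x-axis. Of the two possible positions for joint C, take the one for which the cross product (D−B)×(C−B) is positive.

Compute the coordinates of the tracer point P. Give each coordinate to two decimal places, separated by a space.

A=(0,0), D=(5.00,0)
B = A + 4.00·(cos51°, sin51°) = (2.5173, 3.1086)
|BD| = 3.9783
circle(B,8.00) ∩ circle(D,6.00): a=5.5082, h=5.8017
  candidates: C₊=(10.4880,2.4252) cross=23.081; C₋=(1.4214,-4.8160) cross=-23.081
  branch + wants cross > 0 → take C=(10.4880,2.4252) (cross=23.081)
ex = (C−B)/|BC| = (0.9963,-0.0854); ey = (0.0854,0.9963)
P = B + 0.78·ex + 1.76·ey = (3.4448,4.7955)

3.44 4.80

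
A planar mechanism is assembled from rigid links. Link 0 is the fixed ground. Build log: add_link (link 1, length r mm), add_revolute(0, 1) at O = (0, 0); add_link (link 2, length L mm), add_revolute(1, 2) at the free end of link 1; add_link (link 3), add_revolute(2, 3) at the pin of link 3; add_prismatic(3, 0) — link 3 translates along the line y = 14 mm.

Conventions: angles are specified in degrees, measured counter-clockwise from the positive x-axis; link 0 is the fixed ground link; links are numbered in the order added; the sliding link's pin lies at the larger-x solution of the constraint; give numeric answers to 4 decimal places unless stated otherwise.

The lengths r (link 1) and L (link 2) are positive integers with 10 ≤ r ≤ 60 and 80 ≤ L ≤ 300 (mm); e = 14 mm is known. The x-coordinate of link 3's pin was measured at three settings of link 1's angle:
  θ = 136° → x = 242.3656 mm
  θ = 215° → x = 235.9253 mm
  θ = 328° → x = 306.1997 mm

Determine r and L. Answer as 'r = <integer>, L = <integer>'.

constraint per measurement: (x − r cos θ)² + (r sin θ − e)² = L²
subtracting the θ₁ and θ₂ equations cancels the r² and L² terms:
r = (x₁² − x₂²) / (2[(x₁cos θ₁ + e sin θ₁) − (x₂cos θ₂ + e sin θ₂)]) = 41.9999 → r = 42
L² = (x₁ − r cos θ₁)² + (r sin θ₁ − e)² = 74528.9965 → L = 273.0000 → L = 273
check at θ₃=328°: x = 306.1997 (printed 306.1997) ✓

r = 42, L = 273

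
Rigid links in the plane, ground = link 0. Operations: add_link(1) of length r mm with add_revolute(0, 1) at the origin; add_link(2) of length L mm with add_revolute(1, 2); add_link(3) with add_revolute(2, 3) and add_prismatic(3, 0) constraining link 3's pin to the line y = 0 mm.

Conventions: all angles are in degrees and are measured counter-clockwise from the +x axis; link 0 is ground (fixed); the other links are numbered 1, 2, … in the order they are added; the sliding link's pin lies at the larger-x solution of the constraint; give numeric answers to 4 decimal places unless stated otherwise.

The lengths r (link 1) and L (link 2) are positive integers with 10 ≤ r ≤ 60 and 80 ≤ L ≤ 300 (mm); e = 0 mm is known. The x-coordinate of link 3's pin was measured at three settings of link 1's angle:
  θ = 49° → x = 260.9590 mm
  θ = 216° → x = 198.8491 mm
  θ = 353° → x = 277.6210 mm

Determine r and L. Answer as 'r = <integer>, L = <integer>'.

constraint per measurement: (x − r cos θ)² + (r sin θ − e)² = L²
subtracting the θ₁ and θ₂ equations cancels the r² and L² terms:
r = (x₁² − x₂²) / (2[(x₁cos θ₁ + e sin θ₁) − (x₂cos θ₂ + e sin θ₂)]) = 43.0000 → r = 43
L² = (x₁ − r cos θ₁)² + (r sin θ₁ − e)² = 55225.0120 → L = 235.0000 → L = 235
check at θ₃=353°: x = 277.6210 (printed 277.6210) ✓

r = 43, L = 235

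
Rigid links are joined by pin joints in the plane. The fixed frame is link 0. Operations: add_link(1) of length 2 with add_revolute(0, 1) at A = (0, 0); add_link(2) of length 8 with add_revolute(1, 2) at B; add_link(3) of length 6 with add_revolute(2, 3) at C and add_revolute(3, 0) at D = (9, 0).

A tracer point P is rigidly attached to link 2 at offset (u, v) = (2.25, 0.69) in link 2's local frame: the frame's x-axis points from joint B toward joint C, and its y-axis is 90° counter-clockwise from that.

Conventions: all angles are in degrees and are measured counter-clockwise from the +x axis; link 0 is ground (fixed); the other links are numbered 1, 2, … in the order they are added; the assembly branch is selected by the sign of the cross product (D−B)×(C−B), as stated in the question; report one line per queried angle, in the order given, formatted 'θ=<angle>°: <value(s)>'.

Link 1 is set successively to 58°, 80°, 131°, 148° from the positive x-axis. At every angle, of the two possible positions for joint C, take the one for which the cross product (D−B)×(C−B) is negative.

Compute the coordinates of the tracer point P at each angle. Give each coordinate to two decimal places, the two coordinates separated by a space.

A=(0,0), D=(9.00,0)
θ=58°: B = A + 2.00·(cos58°, sin58°) = (1.0598, 1.6961)
θ=58°: |BD| = 8.1193
θ=58°: circle(B,8.00) ∩ circle(D,6.00): a=5.7839, h=5.5269
θ=58°:   candidates: C₊=(7.8707,5.8928) cross=44.874; C₋=(5.5616,-4.9171) cross=-44.874
θ=58°:   branch - wants cross < 0 → take C=(5.5616,-4.9171) (cross=-44.874)
θ=58°: ex = (C−B)/|BC| = (0.5627,-0.8266); ey = (0.8266,0.5627)
θ=58°: P = B + 2.25·ex + 0.69·ey = (2.8964,0.2244)
θ=80°: B = A + 2.00·(cos80°, sin80°) = (0.3473, 1.9696)
θ=80°: |BD| = 8.8740
θ=80°: circle(B,8.00) ∩ circle(D,6.00): a=6.0147, h=5.2748
θ=80°:   candidates: C₊=(7.3827,5.7779) cross=46.809; C₋=(5.0412,-4.5086) cross=-46.809
θ=80°:   branch - wants cross < 0 → take C=(5.0412,-4.5086) (cross=-46.809)
θ=80°: ex = (C−B)/|BC| = (0.5867,-0.8098); ey = (0.8098,0.5867)
θ=80°: P = B + 2.25·ex + 0.69·ey = (2.2262,0.5525)
θ=131°: B = A + 2.00·(cos131°, sin131°) = (-1.3121, 1.5094)
θ=131°: |BD| = 10.4220
θ=131°: circle(B,8.00) ∩ circle(D,6.00): a=6.5543, h=4.5870
θ=131°:   candidates: C₊=(5.8374,5.0988) cross=47.806; C₋=(4.5087,-3.9785) cross=-47.806
θ=131°:   branch - wants cross < 0 → take C=(4.5087,-3.9785) (cross=-47.806)
θ=131°: ex = (C−B)/|BC| = (0.7276,-0.6860); ey = (0.6860,0.7276)
θ=131°: P = B + 2.25·ex + 0.69·ey = (0.7983,0.4680)
θ=148°: B = A + 2.00·(cos148°, sin148°) = (-1.6961, 1.0598)
θ=148°: |BD| = 10.7485
θ=148°: circle(B,8.00) ∩ circle(D,6.00): a=6.6767, h=4.4069
θ=148°:   candidates: C₊=(5.3827,4.7869) cross=47.368; C₋=(4.5136,-3.9840) cross=-47.368
θ=148°:   branch - wants cross < 0 → take C=(4.5136,-3.9840) (cross=-47.368)
θ=148°: ex = (C−B)/|BC| = (0.7762,-0.6305); ey = (0.6305,0.7762)
θ=148°: P = B + 2.25·ex + 0.69·ey = (0.4854,0.1769)

θ=58°: 2.90 0.22
θ=80°: 2.23 0.55
θ=131°: 0.80 0.47
θ=148°: 0.49 0.18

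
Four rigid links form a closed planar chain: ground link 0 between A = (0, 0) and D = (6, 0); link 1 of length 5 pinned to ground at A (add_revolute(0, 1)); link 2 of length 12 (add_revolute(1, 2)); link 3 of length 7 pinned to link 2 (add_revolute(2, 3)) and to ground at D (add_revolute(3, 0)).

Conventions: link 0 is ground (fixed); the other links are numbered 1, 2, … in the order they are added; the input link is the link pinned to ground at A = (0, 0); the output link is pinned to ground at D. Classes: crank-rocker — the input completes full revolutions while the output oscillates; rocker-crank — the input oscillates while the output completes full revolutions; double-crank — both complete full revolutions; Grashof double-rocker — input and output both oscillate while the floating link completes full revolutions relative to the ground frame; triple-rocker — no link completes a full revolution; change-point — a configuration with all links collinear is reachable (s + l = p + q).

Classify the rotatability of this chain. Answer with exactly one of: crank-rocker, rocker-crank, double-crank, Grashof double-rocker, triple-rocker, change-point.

lengths: ground=6, input=5, coupler=12, output=7
sorted: s=5 (shortest), l=12 (longest), p+q=13
s + l = 17 vs p + q = 13
s + l > p + q → non-Grashof → no link fully rotates → triple-rocker

triple-rocker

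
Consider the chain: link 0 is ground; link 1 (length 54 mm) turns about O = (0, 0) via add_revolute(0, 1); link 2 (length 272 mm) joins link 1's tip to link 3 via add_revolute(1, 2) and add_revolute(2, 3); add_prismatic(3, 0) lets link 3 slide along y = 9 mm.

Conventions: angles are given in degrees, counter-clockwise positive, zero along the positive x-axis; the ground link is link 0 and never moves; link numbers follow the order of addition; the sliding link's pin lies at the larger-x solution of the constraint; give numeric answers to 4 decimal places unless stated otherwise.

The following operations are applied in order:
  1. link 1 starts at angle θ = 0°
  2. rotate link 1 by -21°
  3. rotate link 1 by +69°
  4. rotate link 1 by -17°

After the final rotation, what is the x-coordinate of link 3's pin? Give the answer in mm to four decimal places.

geometry: r = 54 mm, L = 272 mm, e = 9 mm; θ starts at 0°
rotate link 1 by -21°: θ ← 0° -21° = -21°
rotate link 1 by +69°: θ ← -21° +69° = 48°
rotate link 1 by -17°: θ ← 48° -17° = 31°
crank pin P = (r cos θ, r sin θ) = (46.287034, 27.812056)
h = r sin θ − e = 27.812056 − 9 = 18.812056
x = r cos θ + √(L² − h²) = 46.287034 + 271.348681 = 317.635715

317.6357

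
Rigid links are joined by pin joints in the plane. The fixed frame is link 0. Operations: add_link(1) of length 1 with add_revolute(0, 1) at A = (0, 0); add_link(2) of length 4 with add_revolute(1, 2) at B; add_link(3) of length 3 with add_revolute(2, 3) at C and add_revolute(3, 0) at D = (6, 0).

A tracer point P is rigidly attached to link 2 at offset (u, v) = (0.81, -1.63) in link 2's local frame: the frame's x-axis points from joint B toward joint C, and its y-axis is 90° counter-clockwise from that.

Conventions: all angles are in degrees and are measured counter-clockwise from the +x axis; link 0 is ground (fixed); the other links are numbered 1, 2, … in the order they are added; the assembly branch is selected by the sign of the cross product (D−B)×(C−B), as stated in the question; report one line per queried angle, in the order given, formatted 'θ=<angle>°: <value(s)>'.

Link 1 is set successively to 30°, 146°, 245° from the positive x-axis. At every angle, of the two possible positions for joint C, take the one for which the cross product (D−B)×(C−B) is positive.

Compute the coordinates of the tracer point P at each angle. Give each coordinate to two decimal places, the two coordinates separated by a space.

A=(0,0), D=(6.00,0)
θ=30°: B = A + 1.00·(cos30°, sin30°) = (0.8660, 0.5000)
θ=30°: |BD| = 5.1583
θ=30°: circle(B,4.00) ∩ circle(D,3.00): a=3.2577, h=2.3211
θ=30°:   candidates: C₊=(4.3333,2.4944) cross=11.973; C₋=(3.8833,-2.1260) cross=-11.973
θ=30°:   branch + wants cross > 0 → take C=(4.3333,2.4944) (cross=11.973)
θ=30°: ex = (C−B)/|BC| = (0.8668,0.4986); ey = (-0.4986,0.8668)
θ=30°: P = B + 0.81·ex + -1.63·ey = (2.3809,-0.5091)
θ=146°: B = A + 1.00·(cos146°, sin146°) = (-0.8290, 0.5592)
θ=146°: |BD| = 6.8519
θ=146°: circle(B,4.00) ∩ circle(D,3.00): a=3.9368, h=0.7085
θ=146°:   candidates: C₊=(3.1524,0.9440) cross=4.855; C₋=(3.0368,-0.4682) cross=-4.855
θ=146°:   branch + wants cross > 0 → take C=(3.1524,0.9440) (cross=4.855)
θ=146°: ex = (C−B)/|BC| = (0.9954,0.0962); ey = (-0.0962,0.9954)
θ=146°: P = B + 0.81·ex + -1.63·ey = (0.1340,-0.9853)
θ=245°: B = A + 1.00·(cos245°, sin245°) = (-0.4226, -0.9063)
θ=245°: |BD| = 6.4862
θ=245°: circle(B,4.00) ∩ circle(D,3.00): a=3.7827, h=1.3004
θ=245°:   candidates: C₊=(3.1413,0.9099) cross=8.435; C₋=(3.5047,-1.6654) cross=-8.435
θ=245°:   branch + wants cross > 0 → take C=(3.1413,0.9099) (cross=8.435)
θ=245°: ex = (C−B)/|BC| = (0.8910,0.4540); ey = (-0.4540,0.8910)
θ=245°: P = B + 0.81·ex + -1.63·ey = (1.0392,-1.9908)

θ=30°: 2.38 -0.51
θ=146°: 0.13 -0.99
θ=245°: 1.04 -1.99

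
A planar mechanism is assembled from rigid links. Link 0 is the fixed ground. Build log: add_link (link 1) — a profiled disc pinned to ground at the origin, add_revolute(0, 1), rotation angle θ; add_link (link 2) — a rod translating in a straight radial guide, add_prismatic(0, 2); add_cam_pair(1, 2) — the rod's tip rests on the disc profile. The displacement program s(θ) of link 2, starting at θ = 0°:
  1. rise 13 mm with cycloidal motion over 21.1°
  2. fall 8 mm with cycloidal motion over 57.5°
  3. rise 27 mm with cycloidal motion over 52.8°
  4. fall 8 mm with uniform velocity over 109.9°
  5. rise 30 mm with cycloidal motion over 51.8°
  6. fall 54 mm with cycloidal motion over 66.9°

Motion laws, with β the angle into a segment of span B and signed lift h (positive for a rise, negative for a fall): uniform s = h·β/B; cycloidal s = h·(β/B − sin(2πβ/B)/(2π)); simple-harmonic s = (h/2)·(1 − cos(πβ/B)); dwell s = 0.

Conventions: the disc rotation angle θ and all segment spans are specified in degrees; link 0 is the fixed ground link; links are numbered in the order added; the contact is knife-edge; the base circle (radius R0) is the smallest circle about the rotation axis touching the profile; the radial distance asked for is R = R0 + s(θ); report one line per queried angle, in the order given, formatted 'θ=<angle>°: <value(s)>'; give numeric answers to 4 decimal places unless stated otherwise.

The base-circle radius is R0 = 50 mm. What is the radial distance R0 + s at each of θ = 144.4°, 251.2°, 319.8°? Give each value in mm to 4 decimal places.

seg 1 [0°–21.1°] cycloidal, h=13: full span → s += 13 → s = 13.0000
seg 2 [21.1°–78.6°] cycloidal, h=-8: full span → s += -8 → s = 5.0000
seg 3 [78.6°–131.4°] cycloidal, h=27: full span → s += 27 → s = 32.0000
seg 4 [131.4°–241.3°] uniform, h=-8: θ=144.4° here. β=13, B=109.9. -8·13/109.9 = -0.9463 → s = 31.0537
seg 4 [131.4°–241.3°] uniform, h=-8: full span → s += -8 → s = 24.0000
seg 5 [241.3°–293.1°] cycloidal, h=30: θ=251.2° here. β=9.9, B=51.8. 30·(0.1911 − sin(2π·0.1911)/(2π)) = 1.2820 → s = 25.2820
seg 5 [241.3°–293.1°] cycloidal, h=30: full span → s += 30 → s = 54.0000
seg 6 [293.1°–360°] cycloidal, h=-54: θ=319.8° here. β=26.7, B=66.9. -54·(0.3991 − sin(2π·0.3991)/(2π)) = -16.4608 → s = 37.5392
θ=144.4°: R = R0 + s = 50 + 31.0537 = 81.0537
θ=251.2°: R = R0 + s = 50 + 25.2820 = 75.2820
θ=319.8°: R = R0 + s = 50 + 37.5392 = 87.5392

θ=144.4°: 81.0537
θ=251.2°: 75.2820
θ=319.8°: 87.5392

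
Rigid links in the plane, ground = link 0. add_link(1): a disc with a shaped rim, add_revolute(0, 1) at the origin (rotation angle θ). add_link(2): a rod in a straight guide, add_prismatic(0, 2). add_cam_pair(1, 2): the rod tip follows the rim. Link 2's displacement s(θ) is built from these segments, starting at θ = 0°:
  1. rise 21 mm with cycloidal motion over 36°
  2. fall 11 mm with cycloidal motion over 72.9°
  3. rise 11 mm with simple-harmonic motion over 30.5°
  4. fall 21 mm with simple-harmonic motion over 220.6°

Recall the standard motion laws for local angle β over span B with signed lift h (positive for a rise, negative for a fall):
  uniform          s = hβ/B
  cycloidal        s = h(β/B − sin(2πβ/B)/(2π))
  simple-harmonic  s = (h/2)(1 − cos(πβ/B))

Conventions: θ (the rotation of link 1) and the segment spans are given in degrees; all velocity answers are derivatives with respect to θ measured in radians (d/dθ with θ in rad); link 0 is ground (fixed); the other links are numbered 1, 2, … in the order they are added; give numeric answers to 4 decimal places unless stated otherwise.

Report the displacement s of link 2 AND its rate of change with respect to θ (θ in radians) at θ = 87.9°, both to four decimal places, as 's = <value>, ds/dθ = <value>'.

segment 1 (0° to 36°, cycloidal, h = 21) is passed completely: s = 0.0000 + (21) = 21.0000
θ = 87.9° falls in segment 2 (36° to 108.9°, cycloidal, h = -11): β = 87.9 − 36 = 51.9°, B = 72.9°; Δs = -11·(0.7119 − sin(2π·0.7119)/(2π)) = -9.5321; s = 21.0000 − 9.5321 = 11.4679
velocity in seg [36°–108.9°] (cycloidal), θ in radians: β = 51.9° = 0.9058 rad, B = 72.9° = 1.2723 rad; ds/dθ = (h/B)(1 − cos(2πβ/B)) = ((-11)/1.2723)(1 − cos(2π·0.7119)) = -10.693570 mm/rad

s = 11.4679, ds/dθ = -10.6936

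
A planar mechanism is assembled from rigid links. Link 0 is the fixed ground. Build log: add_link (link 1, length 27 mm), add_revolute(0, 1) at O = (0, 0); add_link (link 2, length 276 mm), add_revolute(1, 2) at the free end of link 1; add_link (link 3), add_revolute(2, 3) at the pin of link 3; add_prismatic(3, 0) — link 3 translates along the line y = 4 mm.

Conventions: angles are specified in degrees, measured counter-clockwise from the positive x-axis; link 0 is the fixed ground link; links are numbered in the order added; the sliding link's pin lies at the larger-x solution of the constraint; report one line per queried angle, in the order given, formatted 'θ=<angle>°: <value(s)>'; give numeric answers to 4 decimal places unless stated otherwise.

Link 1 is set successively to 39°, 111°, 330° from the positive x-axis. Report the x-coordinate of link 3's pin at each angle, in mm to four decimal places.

geometry: r = 27 mm, L = 276 mm, e = 4 mm
θ=39°: crank pin P = (r cos θ, r sin θ) = (20.982941, 16.991651)
θ=39°: h = r sin θ − e = 16.991651 − 4 = 12.991651
θ=39°: x = r cos θ + √(L² − h²) = 20.982941 + 275.694064 = 296.677005
θ=111°: crank pin P = (r cos θ, r sin θ) = (-9.675935, 25.206672)
θ=111°: h = r sin θ − e = 25.206672 − 4 = 21.206672
θ=111°: x = r cos θ + √(L² − h²) = -9.675935 + 275.184079 = 265.508144
θ=330°: crank pin P = (r cos θ, r sin θ) = (23.382686, -13.500000)
θ=330°: h = r sin θ − e = -13.500000 − 4 = -17.500000
θ=330°: x = r cos θ + √(L² − h²) = 23.382686 + 275.444641 = 298.827326

θ=39°: 296.6770
θ=111°: 265.5081
θ=330°: 298.8273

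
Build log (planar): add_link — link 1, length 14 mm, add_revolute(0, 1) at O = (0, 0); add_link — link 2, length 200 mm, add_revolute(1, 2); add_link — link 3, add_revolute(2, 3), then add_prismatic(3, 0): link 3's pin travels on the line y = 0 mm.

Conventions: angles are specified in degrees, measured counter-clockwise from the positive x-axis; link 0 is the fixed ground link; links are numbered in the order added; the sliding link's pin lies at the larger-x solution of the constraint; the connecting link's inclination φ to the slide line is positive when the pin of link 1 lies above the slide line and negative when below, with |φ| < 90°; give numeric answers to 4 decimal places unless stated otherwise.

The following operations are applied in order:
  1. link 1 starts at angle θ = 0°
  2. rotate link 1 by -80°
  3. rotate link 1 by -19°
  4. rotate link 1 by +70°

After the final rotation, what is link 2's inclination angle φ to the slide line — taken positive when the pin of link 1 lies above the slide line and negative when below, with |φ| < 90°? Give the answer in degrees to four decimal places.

geometry: r = 14 mm, L = 200 mm, e = 0 mm; θ starts at 0°
rotate link 1 by -80°: θ ← 0° -80° = -80°
rotate link 1 by -19°: θ ← -80° -19° = -99°
rotate link 1 by +70°: θ ← -99° +70° = -29°
h = r sin θ − e = -6.787335 − 0 = -6.787335
sin φ = h / L = -6.787335 / 200 = -0.03393667
φ = arcsin(-0.03393667) = -1.944802°

-1.9448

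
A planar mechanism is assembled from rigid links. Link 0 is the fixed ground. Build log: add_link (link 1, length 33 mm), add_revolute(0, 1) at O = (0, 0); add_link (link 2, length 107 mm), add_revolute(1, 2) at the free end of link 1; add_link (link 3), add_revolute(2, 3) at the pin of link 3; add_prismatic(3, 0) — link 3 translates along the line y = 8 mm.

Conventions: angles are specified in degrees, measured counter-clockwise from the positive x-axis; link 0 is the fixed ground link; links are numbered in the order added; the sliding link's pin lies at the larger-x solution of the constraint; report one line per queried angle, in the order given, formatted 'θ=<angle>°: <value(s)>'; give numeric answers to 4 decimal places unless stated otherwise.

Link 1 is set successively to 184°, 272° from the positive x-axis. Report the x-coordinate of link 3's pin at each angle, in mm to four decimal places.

geometry: r = 33 mm, L = 107 mm, e = 8 mm
θ=184°: crank pin P = (r cos θ, r sin θ) = (-32.919614, -2.301964)
θ=184°: h = r sin θ − e = -2.301964 − 8 = -10.301964
θ=184°: x = r cos θ + √(L² − h²) = -32.919614 + 106.502909 = 73.583295
θ=272°: crank pin P = (r cos θ, r sin θ) = (1.151683, -32.979897)
θ=272°: h = r sin θ − e = -32.979897 − 8 = -40.979897
θ=272°: x = r cos θ + √(L² − h²) = 1.151683 + 98.841530 = 99.993213

θ=184°: 73.5833
θ=272°: 99.9932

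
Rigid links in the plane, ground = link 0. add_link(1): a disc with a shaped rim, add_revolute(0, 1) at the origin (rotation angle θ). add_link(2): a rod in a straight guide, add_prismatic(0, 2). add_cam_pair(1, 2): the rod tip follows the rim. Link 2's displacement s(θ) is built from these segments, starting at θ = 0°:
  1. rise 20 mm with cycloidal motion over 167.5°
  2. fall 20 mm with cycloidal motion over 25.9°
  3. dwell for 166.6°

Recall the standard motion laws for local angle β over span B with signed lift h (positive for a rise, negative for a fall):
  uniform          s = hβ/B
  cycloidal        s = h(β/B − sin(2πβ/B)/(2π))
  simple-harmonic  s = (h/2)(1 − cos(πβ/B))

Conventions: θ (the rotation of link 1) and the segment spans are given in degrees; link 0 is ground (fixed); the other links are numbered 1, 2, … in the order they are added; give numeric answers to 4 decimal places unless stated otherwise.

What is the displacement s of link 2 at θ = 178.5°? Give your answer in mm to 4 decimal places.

segment 1 (0° to 167.5°, cycloidal, h = 20) is passed completely: s = 0.0000 + (20) = 20.0000
θ = 178.5° falls in segment 2 (167.5° to 193.4°, cycloidal, h = -20): β = 178.5 − 167.5 = 11°, B = 25.9°; Δs = -20·(0.4247 − sin(2π·0.4247)/(2π)) = -7.0440; s = 20.0000 − 7.0440 = 12.9560

12.9560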